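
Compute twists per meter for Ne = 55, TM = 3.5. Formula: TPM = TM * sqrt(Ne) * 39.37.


Formula: TPM = TM * sqrt(Ne) * 39.37
Step 1: sqrt(Ne) = sqrt(55) = 7.4162
Step 2: TM * sqrt(Ne) = 3.5 * 7.4162 = 25.9567
Step 3: TPM = 25.9567 * 39.37 = 1022 twists/m

1022 twists/m


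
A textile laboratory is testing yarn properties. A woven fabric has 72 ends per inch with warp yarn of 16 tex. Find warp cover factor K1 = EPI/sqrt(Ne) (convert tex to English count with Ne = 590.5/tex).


Formula: K1 = EPI / sqrt(Ne), with Ne = 590.5 / tex_warp
Step 1: Ne = 590.5 / 16 = 36.906
Step 2: sqrt(Ne) = sqrt(36.906) = 6.075
Step 3: K1 = 72 / 6.075 = 11.9

11.9


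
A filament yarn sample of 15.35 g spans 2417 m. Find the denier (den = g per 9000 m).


Formula: den = (mass_g / length_m) * 9000
Substituting: den = (15.35 / 2417) * 9000
Intermediate: 15.35 / 2417 = 0.00635085 g/m
den = 0.00635085 * 9000 = 57.2 denier

57.2 denier


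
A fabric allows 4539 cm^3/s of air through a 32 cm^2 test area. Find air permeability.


Formula: Air Permeability = Airflow / Test Area
AP = 4539 cm^3/s / 32 cm^2
AP = 141.8 cm^3/s/cm^2

141.8 cm^3/s/cm^2


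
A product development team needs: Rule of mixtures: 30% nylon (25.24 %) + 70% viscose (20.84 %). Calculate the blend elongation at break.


Formula: Blend property = (fraction_A * property_A) + (fraction_B * property_B)
Step 1: Contribution A = 30/100 * 25.24 % = 7.572 %
Step 2: Contribution B = 70/100 * 20.84 % = 14.588 %
Step 3: Blend elongation at break = 7.572 + 14.588 = 22.16 %

22.16 %


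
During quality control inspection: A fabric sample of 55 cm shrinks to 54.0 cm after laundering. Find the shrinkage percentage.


Formula: Shrinkage% = ((L_before - L_after) / L_before) * 100
Step 1: Shrinkage = 55 - 54.0 = 1.0 cm
Step 2: Shrinkage% = (1.0 / 55) * 100
Step 3: Shrinkage% = 0.018182 * 100 = 1.8182% ≈ 1.8%

1.8%


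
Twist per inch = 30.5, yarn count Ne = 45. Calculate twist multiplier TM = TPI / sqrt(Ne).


Formula: TM = TPI / sqrt(Ne)
Step 1: sqrt(Ne) = sqrt(45) = 6.7082
Step 2: TM = 30.5 / 6.7082 = 4.55

4.55 TM


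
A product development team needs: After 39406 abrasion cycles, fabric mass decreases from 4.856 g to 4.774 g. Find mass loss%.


Formula: Mass loss% = ((m_before - m_after) / m_before) * 100
Step 1: Mass loss = 4.856 - 4.774 = 0.082 g
Step 2: Ratio = 0.082 / 4.856 = 0.0168863
Step 3: Mass loss% = 0.0168863 * 100 = 1.68863% ≈ 1.69%

1.69%


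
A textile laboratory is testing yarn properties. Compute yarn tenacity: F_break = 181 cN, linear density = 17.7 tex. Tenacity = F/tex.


Formula: Tenacity = Breaking force / Linear density
Tenacity = 181 cN / 17.7 tex
Tenacity = 10.23 cN/tex

10.23 cN/tex


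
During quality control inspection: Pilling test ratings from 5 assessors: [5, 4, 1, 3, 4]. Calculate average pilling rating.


Formula: Mean = sum / count
Sum = 5 + 4 + 1 + 3 + 4 = 17
Mean = 17 / 5 = 3.4

3.4


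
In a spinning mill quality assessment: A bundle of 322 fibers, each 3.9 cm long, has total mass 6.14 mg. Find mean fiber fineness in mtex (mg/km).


Formula: fineness (mtex) = mass (mg) / total length (km) = (mass_mg / total_length_m) * 1000
Step 1: Convert fiber length: 3.9 cm = 0.039 m
Step 2: Total fiber length = 322 * 0.039 = 12.558 m
Step 3: Linear density = 6.14 mg / 12.558 m = 0.4889 mg/m
Step 4: fineness = 0.4889 * 1000 = 488.9 mtex

488.9 mtex


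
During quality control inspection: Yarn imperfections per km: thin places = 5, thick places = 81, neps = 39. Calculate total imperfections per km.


Formula: Total = thin places + thick places + neps
Total = 5 + 81 + 39
Total = 125 imperfections/km

125 imperfections/km


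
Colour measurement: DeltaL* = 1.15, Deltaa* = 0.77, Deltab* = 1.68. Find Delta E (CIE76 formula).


Formula: Delta E = sqrt(dL*^2 + da*^2 + db*^2)
Step 1: dL*^2 = 1.15^2 = 1.3225
Step 2: da*^2 = 0.77^2 = 0.5929
Step 3: db*^2 = 1.68^2 = 2.8224
Step 4: Sum = 1.3225 + 0.5929 + 2.8224 = 4.7378
Step 5: Delta E = sqrt(4.7378) = 2.18

2.18 Delta E


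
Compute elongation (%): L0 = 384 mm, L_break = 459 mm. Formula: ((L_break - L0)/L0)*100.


Formula: Elongation (%) = ((L_break - L0) / L0) * 100
Step 1: Extension = 459 - 384 = 75 mm
Step 2: Elongation = (75 / 384) * 100
Step 3: Elongation = 0.195313 * 100 = 19.5313% ≈ 19.5%

19.5%


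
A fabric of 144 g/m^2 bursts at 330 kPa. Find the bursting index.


Formula: Bursting Index = Bursting Strength / Fabric GSM
BI = 330 kPa / 144 g/m^2
BI = 2.292 kPa/(g/m^2)

2.292 kPa/(g/m^2)


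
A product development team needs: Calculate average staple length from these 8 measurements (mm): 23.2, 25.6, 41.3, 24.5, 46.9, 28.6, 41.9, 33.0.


Formula: Mean = sum of lengths / count
Sum = 23.2 + 25.6 + 41.3 + 24.5 + 46.9 + 28.6 + 41.9 + 33.0
Sum = 265.0 mm
Mean = 265.0 / 8 = 33.13 mm

33.13 mm


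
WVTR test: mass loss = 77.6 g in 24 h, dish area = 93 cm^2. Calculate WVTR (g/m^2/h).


Formula: WVTR = mass_loss / (area * time)
Step 1: Convert area: 93 cm^2 = 0.0093 m^2
Step 2: WVTR = 77.6 g / (0.0093 m^2 * 24 h)
Step 3: WVTR = 77.6 / 0.2232 = 347.7 g/m^2/h

347.7 g/m^2/h


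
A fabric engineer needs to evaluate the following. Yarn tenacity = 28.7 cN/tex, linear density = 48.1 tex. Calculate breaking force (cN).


Formula: Breaking force = Tenacity * Linear density
F = 28.7 cN/tex * 48.1 tex
F = 1380.47 cN

1380.47 cN


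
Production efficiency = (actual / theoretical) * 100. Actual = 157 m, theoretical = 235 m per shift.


Formula: Efficiency% = (Actual output / Theoretical output) * 100
Efficiency% = (157 / 235) * 100
Efficiency% = 0.668085 * 100 = 66.8085% ≈ 66.8%

66.8%


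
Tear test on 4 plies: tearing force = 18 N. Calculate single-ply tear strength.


Formula: Per-ply strength = Total force / Number of plies
Per-ply = 18 N / 4
Per-ply = 4.5 N

4.5 N


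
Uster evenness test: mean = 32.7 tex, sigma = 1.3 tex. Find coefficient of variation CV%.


Formula: CV% = (standard deviation / mean) * 100
Step 1: Ratio = 1.3 / 32.7 = 0.039755
Step 2: CV% = 0.039755 * 100 = 3.9755% ≈ 4.0%

4.0%


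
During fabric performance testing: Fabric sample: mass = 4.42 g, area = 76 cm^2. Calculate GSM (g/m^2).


Formula: GSM = mass_g / area_m2
Step 1: Convert area: 76 cm^2 = 76 / 10000 = 0.0076 m^2
Step 2: GSM = 4.42 g / 0.0076 m^2 = 581.6 g/m^2

581.6 g/m^2


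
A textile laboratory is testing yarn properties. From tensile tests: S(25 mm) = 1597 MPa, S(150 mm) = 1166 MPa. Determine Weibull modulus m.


Formula: m = ln(L1/L2) / ln(S2/S1)
Step 1: ln(L1/L2) = ln(25/150) = -1.79176
Step 2: S2/S1 = 1166/1597 = 0.73012
Step 3: ln(S2/S1) = ln(0.73012) = -0.31455
Step 4: m = -1.79176 / -0.31455 = 5.70

5.70 (Weibull m)


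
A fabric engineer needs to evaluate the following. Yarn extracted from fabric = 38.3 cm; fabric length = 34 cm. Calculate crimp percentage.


Formula: Crimp% = ((L_yarn - L_fabric) / L_fabric) * 100
Step 1: Extension = 38.3 - 34 = 4.3 cm
Step 2: Crimp% = (4.3 / 34) * 100
Step 3: Crimp% = 0.126471 * 100 = 12.6471% ≈ 12.6%

12.6%


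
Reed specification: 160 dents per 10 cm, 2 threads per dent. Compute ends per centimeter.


Formula: EPC = (dents per 10 cm * ends per dent) / 10
Step 1: Total ends per 10 cm = 160 * 2 = 320
Step 2: EPC = 320 / 10 = 32.0 ends/cm

32.0 ends/cm


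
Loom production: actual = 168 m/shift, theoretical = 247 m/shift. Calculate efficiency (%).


Formula: Efficiency% = (Actual output / Theoretical output) * 100
Efficiency% = (168 / 247) * 100
Efficiency% = 0.680162 * 100 = 68.0162% ≈ 68.0%

68.0%


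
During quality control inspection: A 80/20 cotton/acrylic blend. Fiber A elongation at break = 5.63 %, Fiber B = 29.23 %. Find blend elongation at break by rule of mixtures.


Formula: Blend property = (fraction_A * property_A) + (fraction_B * property_B)
Step 1: Contribution A = 80/100 * 5.63 % = 4.504 %
Step 2: Contribution B = 20/100 * 29.23 % = 5.846 %
Step 3: Blend elongation at break = 4.504 + 5.846 = 10.35 %

10.35 %


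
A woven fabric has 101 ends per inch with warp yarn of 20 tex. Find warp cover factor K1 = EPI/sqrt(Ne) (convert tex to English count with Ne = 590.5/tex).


Formula: K1 = EPI / sqrt(Ne), with Ne = 590.5 / tex_warp
Step 1: Ne = 590.5 / 20 = 29.525
Step 2: sqrt(Ne) = sqrt(29.525) = 5.4337
Step 3: K1 = 101 / 5.4337 = 18.6

18.6


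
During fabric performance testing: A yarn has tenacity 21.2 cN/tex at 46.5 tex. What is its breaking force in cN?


Formula: Breaking force = Tenacity * Linear density
F = 21.2 cN/tex * 46.5 tex
F = 985.80 cN

985.80 cN


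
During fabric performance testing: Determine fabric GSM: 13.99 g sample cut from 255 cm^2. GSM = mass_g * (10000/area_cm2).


Formula: GSM = mass_g / area_m2
Step 1: Convert area: 255 cm^2 = 255 / 10000 = 0.0255 m^2
Step 2: GSM = 13.99 g / 0.0255 m^2 = 548.6 g/m^2

548.6 g/m^2


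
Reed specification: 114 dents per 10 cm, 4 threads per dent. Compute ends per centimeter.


Formula: EPC = (dents per 10 cm * ends per dent) / 10
Step 1: Total ends per 10 cm = 114 * 4 = 456
Step 2: EPC = 456 / 10 = 45.6 ends/cm

45.6 ends/cm


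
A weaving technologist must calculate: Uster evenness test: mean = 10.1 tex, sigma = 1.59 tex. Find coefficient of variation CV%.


Formula: CV% = (standard deviation / mean) * 100
Step 1: Ratio = 1.59 / 10.1 = 0.157426
Step 2: CV% = 0.157426 * 100 = 15.7426% ≈ 15.7%

15.7%


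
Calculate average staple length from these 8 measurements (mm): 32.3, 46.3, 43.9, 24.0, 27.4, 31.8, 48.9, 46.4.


Formula: Mean = sum of lengths / count
Sum = 32.3 + 46.3 + 43.9 + 24.0 + 27.4 + 31.8 + 48.9 + 46.4
Sum = 301.0 mm
Mean = 301.0 / 8 = 37.63 mm

37.63 mm


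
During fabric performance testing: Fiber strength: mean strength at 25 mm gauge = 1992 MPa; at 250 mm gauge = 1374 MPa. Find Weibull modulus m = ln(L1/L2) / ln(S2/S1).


Formula: m = ln(L1/L2) / ln(S2/S1)
Step 1: ln(L1/L2) = ln(25/250) = -2.30259
Step 2: S2/S1 = 1374/1992 = 0.68976
Step 3: ln(S2/S1) = ln(0.68976) = -0.37141
Step 4: m = -2.30259 / -0.37141 = 6.20

6.20 (Weibull m)


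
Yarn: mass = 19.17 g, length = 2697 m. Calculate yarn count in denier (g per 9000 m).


Formula: den = (mass_g / length_m) * 9000
Substituting: den = (19.17 / 2697) * 9000
Intermediate: 19.17 / 2697 = 0.0071079 g/m
den = 0.0071079 * 9000 = 64.0 denier

64.0 denier


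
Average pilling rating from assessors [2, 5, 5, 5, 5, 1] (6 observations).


Formula: Mean = sum / count
Sum = 2 + 5 + 5 + 5 + 5 + 1 = 23
Mean = 23 / 6 = 3.8

3.8


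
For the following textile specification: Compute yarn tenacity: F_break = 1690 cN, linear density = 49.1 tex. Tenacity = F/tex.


Formula: Tenacity = Breaking force / Linear density
Tenacity = 1690 cN / 49.1 tex
Tenacity = 34.42 cN/tex

34.42 cN/tex


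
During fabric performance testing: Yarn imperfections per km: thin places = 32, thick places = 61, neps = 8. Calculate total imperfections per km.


Formula: Total = thin places + thick places + neps
Total = 32 + 61 + 8
Total = 101 imperfections/km

101 imperfections/km


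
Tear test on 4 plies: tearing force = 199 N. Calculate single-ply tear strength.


Formula: Per-ply strength = Total force / Number of plies
Per-ply = 199 N / 4
Per-ply = 49.75 N

49.75 N


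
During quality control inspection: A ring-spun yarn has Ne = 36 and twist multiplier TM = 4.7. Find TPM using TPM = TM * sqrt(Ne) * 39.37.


Formula: TPM = TM * sqrt(Ne) * 39.37
Step 1: sqrt(Ne) = sqrt(36) = 6
Step 2: TM * sqrt(Ne) = 4.7 * 6 = 28.2
Step 3: TPM = 28.2 * 39.37 = 1110 twists/m

1110 twists/m


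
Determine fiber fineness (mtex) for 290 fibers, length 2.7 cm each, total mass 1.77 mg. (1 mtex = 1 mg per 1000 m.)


Formula: fineness (mtex) = mass (mg) / total length (km) = (mass_mg / total_length_m) * 1000
Step 1: Convert fiber length: 2.7 cm = 0.027 m
Step 2: Total fiber length = 290 * 0.027 = 7.83 m
Step 3: Linear density = 1.77 mg / 7.83 m = 0.2261 mg/m
Step 4: fineness = 0.2261 * 1000 = 226.1 mtex

226.1 mtex


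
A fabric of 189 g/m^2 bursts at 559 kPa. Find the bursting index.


Formula: Bursting Index = Bursting Strength / Fabric GSM
BI = 559 kPa / 189 g/m^2
BI = 2.958 kPa/(g/m^2)

2.958 kPa/(g/m^2)


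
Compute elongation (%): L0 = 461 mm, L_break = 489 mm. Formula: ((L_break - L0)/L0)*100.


Formula: Elongation (%) = ((L_break - L0) / L0) * 100
Step 1: Extension = 489 - 461 = 28 mm
Step 2: Elongation = (28 / 461) * 100
Step 3: Elongation = 0.060738 * 100 = 6.0738% ≈ 6.1%

6.1%


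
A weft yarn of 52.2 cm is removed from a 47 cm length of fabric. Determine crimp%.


Formula: Crimp% = ((L_yarn - L_fabric) / L_fabric) * 100
Step 1: Extension = 52.2 - 47 = 5.2 cm
Step 2: Crimp% = (5.2 / 47) * 100
Step 3: Crimp% = 0.110638 * 100 = 11.0638% ≈ 11.1%

11.1%


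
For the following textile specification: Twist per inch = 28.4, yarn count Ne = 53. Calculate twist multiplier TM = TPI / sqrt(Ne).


Formula: TM = TPI / sqrt(Ne)
Step 1: sqrt(Ne) = sqrt(53) = 7.2801
Step 2: TM = 28.4 / 7.2801 = 3.90

3.90 TM


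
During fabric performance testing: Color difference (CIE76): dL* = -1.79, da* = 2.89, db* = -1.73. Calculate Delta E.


Formula: Delta E = sqrt(dL*^2 + da*^2 + db*^2)
Step 1: dL*^2 = (-1.79)^2 = 3.2041
Step 2: da*^2 = 2.89^2 = 8.3521
Step 3: db*^2 = (-1.73)^2 = 2.9929
Step 4: Sum = 3.2041 + 8.3521 + 2.9929 = 14.5491
Step 5: Delta E = sqrt(14.5491) = 3.81

3.81 Delta E


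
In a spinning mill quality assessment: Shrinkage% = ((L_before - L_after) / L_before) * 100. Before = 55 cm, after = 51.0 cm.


Formula: Shrinkage% = ((L_before - L_after) / L_before) * 100
Step 1: Shrinkage = 55 - 51.0 = 4.0 cm
Step 2: Shrinkage% = (4.0 / 55) * 100
Step 3: Shrinkage% = 0.072727 * 100 = 7.2727% ≈ 7.3%

7.3%


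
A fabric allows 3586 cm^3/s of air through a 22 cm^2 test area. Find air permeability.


Formula: Air Permeability = Airflow / Test Area
AP = 3586 cm^3/s / 22 cm^2
AP = 163.0 cm^3/s/cm^2

163.0 cm^3/s/cm^2


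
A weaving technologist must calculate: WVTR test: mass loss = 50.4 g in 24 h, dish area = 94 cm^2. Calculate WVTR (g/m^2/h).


Formula: WVTR = mass_loss / (area * time)
Step 1: Convert area: 94 cm^2 = 0.0094 m^2
Step 2: WVTR = 50.4 g / (0.0094 m^2 * 24 h)
Step 3: WVTR = 50.4 / 0.2256 = 223.4 g/m^2/h

223.4 g/m^2/h


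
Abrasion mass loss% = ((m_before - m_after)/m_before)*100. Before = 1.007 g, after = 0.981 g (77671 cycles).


Formula: Mass loss% = ((m_before - m_after) / m_before) * 100
Step 1: Mass loss = 1.007 - 0.981 = 0.026 g
Step 2: Ratio = 0.026 / 1.007 = 0.0258193
Step 3: Mass loss% = 0.0258193 * 100 = 2.58193% ≈ 2.58%

2.58%


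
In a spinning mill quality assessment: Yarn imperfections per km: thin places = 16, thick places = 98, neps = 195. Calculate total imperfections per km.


Formula: Total = thin places + thick places + neps
Total = 16 + 98 + 195
Total = 309 imperfections/km

309 imperfections/km


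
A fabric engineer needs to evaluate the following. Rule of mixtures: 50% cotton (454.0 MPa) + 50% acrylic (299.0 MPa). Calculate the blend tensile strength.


Formula: Blend property = (fraction_A * property_A) + (fraction_B * property_B)
Step 1: Contribution A = 50/100 * 454.0 MPa = 227.0 MPa
Step 2: Contribution B = 50/100 * 299.0 MPa = 149.5 MPa
Step 3: Blend tensile strength = 227.0 + 149.5 = 376.5 MPa

376.5 MPa


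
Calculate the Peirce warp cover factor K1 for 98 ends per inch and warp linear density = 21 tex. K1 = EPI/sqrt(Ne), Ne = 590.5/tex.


Formula: K1 = EPI / sqrt(Ne), with Ne = 590.5 / tex_warp
Step 1: Ne = 590.5 / 21 = 28.119
Step 2: sqrt(Ne) = sqrt(28.119) = 5.3027
Step 3: K1 = 98 / 5.3027 = 18.5

18.5


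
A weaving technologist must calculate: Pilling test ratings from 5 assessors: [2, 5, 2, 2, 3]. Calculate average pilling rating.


Formula: Mean = sum / count
Sum = 2 + 5 + 2 + 2 + 3 = 14
Mean = 14 / 5 = 2.8

2.8


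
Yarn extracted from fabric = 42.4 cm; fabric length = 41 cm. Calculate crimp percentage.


Formula: Crimp% = ((L_yarn - L_fabric) / L_fabric) * 100
Step 1: Extension = 42.4 - 41 = 1.4 cm
Step 2: Crimp% = (1.4 / 41) * 100
Step 3: Crimp% = 0.034146 * 100 = 3.4146% ≈ 3.4%

3.4%


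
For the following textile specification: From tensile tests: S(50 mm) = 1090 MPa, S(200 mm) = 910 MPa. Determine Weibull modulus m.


Formula: m = ln(L1/L2) / ln(S2/S1)
Step 1: ln(L1/L2) = ln(50/200) = -1.38629
Step 2: S2/S1 = 910/1090 = 0.83486
Step 3: ln(S2/S1) = ln(0.83486) = -0.18049
Step 4: m = -1.38629 / -0.18049 = 7.68

7.68 (Weibull m)


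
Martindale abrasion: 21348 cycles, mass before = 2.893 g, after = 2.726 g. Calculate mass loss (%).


Formula: Mass loss% = ((m_before - m_after) / m_before) * 100
Step 1: Mass loss = 2.893 - 2.726 = 0.167 g
Step 2: Ratio = 0.167 / 2.893 = 0.0577255
Step 3: Mass loss% = 0.0577255 * 100 = 5.77255% ≈ 5.77%

5.77%


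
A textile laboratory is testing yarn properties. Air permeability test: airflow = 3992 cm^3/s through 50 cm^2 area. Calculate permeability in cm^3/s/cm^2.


Formula: Air Permeability = Airflow / Test Area
AP = 3992 cm^3/s / 50 cm^2
AP = 79.8 cm^3/s/cm^2

79.8 cm^3/s/cm^2


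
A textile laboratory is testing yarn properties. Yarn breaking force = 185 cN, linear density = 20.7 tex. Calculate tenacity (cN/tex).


Formula: Tenacity = Breaking force / Linear density
Tenacity = 185 cN / 20.7 tex
Tenacity = 8.94 cN/tex

8.94 cN/tex


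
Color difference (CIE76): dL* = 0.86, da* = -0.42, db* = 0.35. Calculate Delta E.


Formula: Delta E = sqrt(dL*^2 + da*^2 + db*^2)
Step 1: dL*^2 = 0.86^2 = 0.7396
Step 2: da*^2 = (-0.42)^2 = 0.1764
Step 3: db*^2 = 0.35^2 = 0.1225
Step 4: Sum = 0.7396 + 0.1764 + 0.1225 = 1.0385
Step 5: Delta E = sqrt(1.0385) = 1.02

1.02 Delta E


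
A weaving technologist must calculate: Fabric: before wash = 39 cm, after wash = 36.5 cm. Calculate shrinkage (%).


Formula: Shrinkage% = ((L_before - L_after) / L_before) * 100
Step 1: Shrinkage = 39 - 36.5 = 2.5 cm
Step 2: Shrinkage% = (2.5 / 39) * 100
Step 3: Shrinkage% = 0.064103 * 100 = 6.4103% ≈ 6.4%

6.4%


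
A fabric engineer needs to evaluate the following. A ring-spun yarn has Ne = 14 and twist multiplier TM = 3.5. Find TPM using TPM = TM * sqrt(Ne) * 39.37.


Formula: TPM = TM * sqrt(Ne) * 39.37
Step 1: sqrt(Ne) = sqrt(14) = 3.7417
Step 2: TM * sqrt(Ne) = 3.5 * 3.7417 = 13.096
Step 3: TPM = 13.096 * 39.37 = 516 twists/m

516 twists/m


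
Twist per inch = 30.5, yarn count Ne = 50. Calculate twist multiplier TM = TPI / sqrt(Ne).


Formula: TM = TPI / sqrt(Ne)
Step 1: sqrt(Ne) = sqrt(50) = 7.0711
Step 2: TM = 30.5 / 7.0711 = 4.31

4.31 TM


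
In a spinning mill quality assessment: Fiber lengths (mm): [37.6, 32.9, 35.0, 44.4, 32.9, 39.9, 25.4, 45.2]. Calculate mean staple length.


Formula: Mean = sum of lengths / count
Sum = 37.6 + 32.9 + 35.0 + 44.4 + 32.9 + 39.9 + 25.4 + 45.2
Sum = 293.3 mm
Mean = 293.3 / 8 = 36.66 mm

36.66 mm


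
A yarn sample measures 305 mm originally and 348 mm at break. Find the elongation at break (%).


Formula: Elongation (%) = ((L_break - L0) / L0) * 100
Step 1: Extension = 348 - 305 = 43 mm
Step 2: Elongation = (43 / 305) * 100
Step 3: Elongation = 0.140984 * 100 = 14.0984% ≈ 14.1%

14.1%


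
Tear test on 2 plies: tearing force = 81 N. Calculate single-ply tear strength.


Formula: Per-ply strength = Total force / Number of plies
Per-ply = 81 N / 2
Per-ply = 40.5 N

40.5 N


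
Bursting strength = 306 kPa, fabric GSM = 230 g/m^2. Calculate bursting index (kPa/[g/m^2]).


Formula: Bursting Index = Bursting Strength / Fabric GSM
BI = 306 kPa / 230 g/m^2
BI = 1.330 kPa/(g/m^2)

1.330 kPa/(g/m^2)


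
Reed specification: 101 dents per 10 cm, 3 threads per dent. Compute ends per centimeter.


Formula: EPC = (dents per 10 cm * ends per dent) / 10
Step 1: Total ends per 10 cm = 101 * 3 = 303
Step 2: EPC = 303 / 10 = 30.3 ends/cm

30.3 ends/cm


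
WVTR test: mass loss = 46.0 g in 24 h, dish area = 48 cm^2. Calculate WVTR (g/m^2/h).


Formula: WVTR = mass_loss / (area * time)
Step 1: Convert area: 48 cm^2 = 0.0048 m^2
Step 2: WVTR = 46.0 g / (0.0048 m^2 * 24 h)
Step 3: WVTR = 46.0 / 0.1152 = 399.3 g/m^2/h

399.3 g/m^2/h


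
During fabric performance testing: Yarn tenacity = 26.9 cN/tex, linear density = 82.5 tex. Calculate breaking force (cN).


Formula: Breaking force = Tenacity * Linear density
F = 26.9 cN/tex * 82.5 tex
F = 2219.25 cN

2219.25 cN


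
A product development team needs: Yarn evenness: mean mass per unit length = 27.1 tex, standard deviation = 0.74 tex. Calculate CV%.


Formula: CV% = (standard deviation / mean) * 100
Step 1: Ratio = 0.74 / 27.1 = 0.027306
Step 2: CV% = 0.027306 * 100 = 2.7306% ≈ 2.7%

2.7%


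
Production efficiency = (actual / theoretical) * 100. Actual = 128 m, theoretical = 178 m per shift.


Formula: Efficiency% = (Actual output / Theoretical output) * 100
Efficiency% = (128 / 178) * 100
Efficiency% = 0.719101 * 100 = 71.9101% ≈ 71.9%

71.9%


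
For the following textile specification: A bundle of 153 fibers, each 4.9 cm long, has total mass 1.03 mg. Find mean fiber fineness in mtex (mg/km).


Formula: fineness (mtex) = mass (mg) / total length (km) = (mass_mg / total_length_m) * 1000
Step 1: Convert fiber length: 4.9 cm = 0.049 m
Step 2: Total fiber length = 153 * 0.049 = 7.497 m
Step 3: Linear density = 1.03 mg / 7.497 m = 0.1374 mg/m
Step 4: fineness = 0.1374 * 1000 = 137.4 mtex

137.4 mtex


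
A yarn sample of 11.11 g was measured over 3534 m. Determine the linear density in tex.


Formula: Tex = (mass_g / length_m) * 1000
Substituting: Tex = (11.11 / 3534) * 1000
Intermediate: 11.11 / 3534 = 0.00314375 g/m
Tex = 0.00314375 * 1000 = 3.14 tex

3.14 tex


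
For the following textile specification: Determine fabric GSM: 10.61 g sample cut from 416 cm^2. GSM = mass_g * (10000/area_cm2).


Formula: GSM = mass_g / area_m2
Step 1: Convert area: 416 cm^2 = 416 / 10000 = 0.0416 m^2
Step 2: GSM = 10.61 g / 0.0416 m^2 = 255.0 g/m^2

255.0 g/m^2


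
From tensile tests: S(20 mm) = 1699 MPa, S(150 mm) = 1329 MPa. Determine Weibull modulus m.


Formula: m = ln(L1/L2) / ln(S2/S1)
Step 1: ln(L1/L2) = ln(20/150) = -2.01490
Step 2: S2/S1 = 1329/1699 = 0.78222
Step 3: ln(S2/S1) = ln(0.78222) = -0.24562
Step 4: m = -2.01490 / -0.24562 = 8.20

8.20 (Weibull m)


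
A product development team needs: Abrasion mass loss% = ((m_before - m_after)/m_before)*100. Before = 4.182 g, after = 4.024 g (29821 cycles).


Formula: Mass loss% = ((m_before - m_after) / m_before) * 100
Step 1: Mass loss = 4.182 - 4.024 = 0.158 g
Step 2: Ratio = 0.158 / 4.182 = 0.037781
Step 3: Mass loss% = 0.037781 * 100 = 3.7781% ≈ 3.78%

3.78%


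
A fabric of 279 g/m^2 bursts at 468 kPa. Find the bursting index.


Formula: Bursting Index = Bursting Strength / Fabric GSM
BI = 468 kPa / 279 g/m^2
BI = 1.677 kPa/(g/m^2)

1.677 kPa/(g/m^2)


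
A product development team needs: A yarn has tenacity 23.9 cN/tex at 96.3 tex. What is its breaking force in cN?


Formula: Breaking force = Tenacity * Linear density
F = 23.9 cN/tex * 96.3 tex
F = 2301.57 cN

2301.57 cN


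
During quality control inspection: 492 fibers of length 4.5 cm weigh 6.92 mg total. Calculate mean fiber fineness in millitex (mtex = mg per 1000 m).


Formula: fineness (mtex) = mass (mg) / total length (km) = (mass_mg / total_length_m) * 1000
Step 1: Convert fiber length: 4.5 cm = 0.045 m
Step 2: Total fiber length = 492 * 0.045 = 22.14 m
Step 3: Linear density = 6.92 mg / 22.14 m = 0.3126 mg/m
Step 4: fineness = 0.3126 * 1000 = 312.6 mtex

312.6 mtex


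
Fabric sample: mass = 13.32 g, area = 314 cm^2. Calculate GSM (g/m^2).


Formula: GSM = mass_g / area_m2
Step 1: Convert area: 314 cm^2 = 314 / 10000 = 0.0314 m^2
Step 2: GSM = 13.32 g / 0.0314 m^2 = 424.2 g/m^2

424.2 g/m^2


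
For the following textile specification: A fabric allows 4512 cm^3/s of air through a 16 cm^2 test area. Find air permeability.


Formula: Air Permeability = Airflow / Test Area
AP = 4512 cm^3/s / 16 cm^2
AP = 282.0 cm^3/s/cm^2

282.0 cm^3/s/cm^2


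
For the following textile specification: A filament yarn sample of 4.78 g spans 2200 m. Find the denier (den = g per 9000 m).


Formula: den = (mass_g / length_m) * 9000
Substituting: den = (4.78 / 2200) * 9000
Intermediate: 4.78 / 2200 = 0.00217273 g/m
den = 0.00217273 * 9000 = 19.6 denier

19.6 denier


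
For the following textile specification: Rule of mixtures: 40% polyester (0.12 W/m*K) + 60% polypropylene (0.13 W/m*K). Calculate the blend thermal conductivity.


Formula: Blend property = (fraction_A * property_A) + (fraction_B * property_B)
Step 1: Contribution A = 40/100 * 0.12 W/m*K = 0.048 W/m*K
Step 2: Contribution B = 60/100 * 0.13 W/m*K = 0.078 W/m*K
Step 3: Blend thermal conductivity = 0.048 + 0.078 = 0.126 W/m*K

0.126 W/m*K


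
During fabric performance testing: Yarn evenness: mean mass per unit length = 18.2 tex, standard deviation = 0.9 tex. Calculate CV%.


Formula: CV% = (standard deviation / mean) * 100
Step 1: Ratio = 0.9 / 18.2 = 0.049451
Step 2: CV% = 0.049451 * 100 = 4.9451% ≈ 4.9%

4.9%


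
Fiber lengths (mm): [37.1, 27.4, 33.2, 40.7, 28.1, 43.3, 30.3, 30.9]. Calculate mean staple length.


Formula: Mean = sum of lengths / count
Sum = 37.1 + 27.4 + 33.2 + 40.7 + 28.1 + 43.3 + 30.3 + 30.9
Sum = 271.0 mm
Mean = 271.0 / 8 = 33.88 mm

33.88 mm


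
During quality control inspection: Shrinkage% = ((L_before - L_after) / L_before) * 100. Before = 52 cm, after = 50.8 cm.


Formula: Shrinkage% = ((L_before - L_after) / L_before) * 100
Step 1: Shrinkage = 52 - 50.8 = 1.2 cm
Step 2: Shrinkage% = (1.2 / 52) * 100
Step 3: Shrinkage% = 0.023077 * 100 = 2.3077% ≈ 2.3%

2.3%


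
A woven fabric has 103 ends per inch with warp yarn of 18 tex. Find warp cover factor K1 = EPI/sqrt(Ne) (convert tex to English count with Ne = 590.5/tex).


Formula: K1 = EPI / sqrt(Ne), with Ne = 590.5 / tex_warp
Step 1: Ne = 590.5 / 18 = 32.806
Step 2: sqrt(Ne) = sqrt(32.806) = 5.7277
Step 3: K1 = 103 / 5.7277 = 18.0

18.0


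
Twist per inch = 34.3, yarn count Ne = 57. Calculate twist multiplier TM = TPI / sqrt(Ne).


Formula: TM = TPI / sqrt(Ne)
Step 1: sqrt(Ne) = sqrt(57) = 7.5498
Step 2: TM = 34.3 / 7.5498 = 4.54

4.54 TM


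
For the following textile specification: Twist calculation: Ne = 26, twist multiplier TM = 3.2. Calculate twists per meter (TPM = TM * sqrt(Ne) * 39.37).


Formula: TPM = TM * sqrt(Ne) * 39.37
Step 1: sqrt(Ne) = sqrt(26) = 5.099
Step 2: TM * sqrt(Ne) = 3.2 * 5.099 = 16.3168
Step 3: TPM = 16.3168 * 39.37 = 642 twists/m

642 twists/m


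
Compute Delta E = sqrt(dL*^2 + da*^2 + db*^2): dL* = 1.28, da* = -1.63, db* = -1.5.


Formula: Delta E = sqrt(dL*^2 + da*^2 + db*^2)
Step 1: dL*^2 = 1.28^2 = 1.6384
Step 2: da*^2 = (-1.63)^2 = 2.6569
Step 3: db*^2 = (-1.5)^2 = 2.25
Step 4: Sum = 1.6384 + 2.6569 + 2.25 = 6.5453
Step 5: Delta E = sqrt(6.5453) = 2.56

2.56 Delta E


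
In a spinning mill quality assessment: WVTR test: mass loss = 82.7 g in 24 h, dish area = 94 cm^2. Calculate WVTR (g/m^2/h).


Formula: WVTR = mass_loss / (area * time)
Step 1: Convert area: 94 cm^2 = 0.0094 m^2
Step 2: WVTR = 82.7 g / (0.0094 m^2 * 24 h)
Step 3: WVTR = 82.7 / 0.2256 = 366.6 g/m^2/h

366.6 g/m^2/h


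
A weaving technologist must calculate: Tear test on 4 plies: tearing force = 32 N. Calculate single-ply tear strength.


Formula: Per-ply strength = Total force / Number of plies
Per-ply = 32 N / 4
Per-ply = 8 N

8 N


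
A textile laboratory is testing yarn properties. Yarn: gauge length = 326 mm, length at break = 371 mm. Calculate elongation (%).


Formula: Elongation (%) = ((L_break - L0) / L0) * 100
Step 1: Extension = 371 - 326 = 45 mm
Step 2: Elongation = (45 / 326) * 100
Step 3: Elongation = 0.138037 * 100 = 13.8037% ≈ 13.8%

13.8%


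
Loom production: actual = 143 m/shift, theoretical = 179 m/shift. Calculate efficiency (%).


Formula: Efficiency% = (Actual output / Theoretical output) * 100
Efficiency% = (143 / 179) * 100
Efficiency% = 0.798883 * 100 = 79.8883% ≈ 79.9%

79.9%


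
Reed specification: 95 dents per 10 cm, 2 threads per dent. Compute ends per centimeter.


Formula: EPC = (dents per 10 cm * ends per dent) / 10
Step 1: Total ends per 10 cm = 95 * 2 = 190
Step 2: EPC = 190 / 10 = 19.0 ends/cm

19.0 ends/cm


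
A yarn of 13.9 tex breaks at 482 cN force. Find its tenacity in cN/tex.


Formula: Tenacity = Breaking force / Linear density
Tenacity = 482 cN / 13.9 tex
Tenacity = 34.68 cN/tex

34.68 cN/tex


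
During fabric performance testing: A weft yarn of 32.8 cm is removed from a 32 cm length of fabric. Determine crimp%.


Formula: Crimp% = ((L_yarn - L_fabric) / L_fabric) * 100
Step 1: Extension = 32.8 - 32 = 0.8 cm
Step 2: Crimp% = (0.8 / 32) * 100
Step 3: Crimp% = 0.025 * 100 = 2.5%

2.5%


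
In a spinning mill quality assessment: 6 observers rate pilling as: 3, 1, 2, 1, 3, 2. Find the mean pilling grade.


Formula: Mean = sum / count
Sum = 3 + 1 + 2 + 1 + 3 + 2 = 12
Mean = 12 / 6 = 2.0

2.0


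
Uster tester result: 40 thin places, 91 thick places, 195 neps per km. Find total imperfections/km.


Formula: Total = thin places + thick places + neps
Total = 40 + 91 + 195
Total = 326 imperfections/km

326 imperfections/km


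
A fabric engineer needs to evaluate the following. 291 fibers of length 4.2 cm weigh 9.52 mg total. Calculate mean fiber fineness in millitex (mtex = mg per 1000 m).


Formula: fineness (mtex) = mass (mg) / total length (km) = (mass_mg / total_length_m) * 1000
Step 1: Convert fiber length: 4.2 cm = 0.042 m
Step 2: Total fiber length = 291 * 0.042 = 12.222 m
Step 3: Linear density = 9.52 mg / 12.222 m = 0.7789 mg/m
Step 4: fineness = 0.7789 * 1000 = 778.9 mtex

778.9 mtex


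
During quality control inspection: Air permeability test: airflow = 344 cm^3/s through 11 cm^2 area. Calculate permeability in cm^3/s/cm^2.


Formula: Air Permeability = Airflow / Test Area
AP = 344 cm^3/s / 11 cm^2
AP = 31.3 cm^3/s/cm^2

31.3 cm^3/s/cm^2


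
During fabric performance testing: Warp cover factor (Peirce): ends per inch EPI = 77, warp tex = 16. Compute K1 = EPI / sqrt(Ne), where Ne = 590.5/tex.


Formula: K1 = EPI / sqrt(Ne), with Ne = 590.5 / tex_warp
Step 1: Ne = 590.5 / 16 = 36.906
Step 2: sqrt(Ne) = sqrt(36.906) = 6.075
Step 3: K1 = 77 / 6.075 = 12.7

12.7


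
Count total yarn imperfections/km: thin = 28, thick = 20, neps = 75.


Formula: Total = thin places + thick places + neps
Total = 28 + 20 + 75
Total = 123 imperfections/km

123 imperfections/km


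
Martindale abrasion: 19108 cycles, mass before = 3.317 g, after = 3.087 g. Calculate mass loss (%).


Formula: Mass loss% = ((m_before - m_after) / m_before) * 100
Step 1: Mass loss = 3.317 - 3.087 = 0.23 g
Step 2: Ratio = 0.23 / 3.317 = 0.0693398
Step 3: Mass loss% = 0.0693398 * 100 = 6.93398% ≈ 6.93%

6.93%


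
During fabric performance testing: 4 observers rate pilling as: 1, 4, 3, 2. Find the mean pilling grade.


Formula: Mean = sum / count
Sum = 1 + 4 + 3 + 2 = 10
Mean = 10 / 4 = 2.5

2.5


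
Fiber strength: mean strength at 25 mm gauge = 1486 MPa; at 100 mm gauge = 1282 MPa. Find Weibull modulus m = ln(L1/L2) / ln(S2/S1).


Formula: m = ln(L1/L2) / ln(S2/S1)
Step 1: ln(L1/L2) = ln(25/100) = -1.38629
Step 2: S2/S1 = 1282/1486 = 0.86272
Step 3: ln(S2/S1) = ln(0.86272) = -0.14767
Step 4: m = -1.38629 / -0.14767 = 9.39

9.39 (Weibull m)


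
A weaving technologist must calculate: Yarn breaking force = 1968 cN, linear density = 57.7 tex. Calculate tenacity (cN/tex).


Formula: Tenacity = Breaking force / Linear density
Tenacity = 1968 cN / 57.7 tex
Tenacity = 34.11 cN/tex

34.11 cN/tex


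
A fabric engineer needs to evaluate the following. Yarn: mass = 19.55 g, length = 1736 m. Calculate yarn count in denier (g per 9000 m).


Formula: den = (mass_g / length_m) * 9000
Substituting: den = (19.55 / 1736) * 9000
Intermediate: 19.55 / 1736 = 0.01126152 g/m
den = 0.01126152 * 9000 = 101.4 denier

101.4 denier


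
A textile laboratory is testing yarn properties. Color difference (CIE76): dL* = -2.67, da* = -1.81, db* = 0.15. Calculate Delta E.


Formula: Delta E = sqrt(dL*^2 + da*^2 + db*^2)
Step 1: dL*^2 = (-2.67)^2 = 7.1289
Step 2: da*^2 = (-1.81)^2 = 3.2761
Step 3: db*^2 = 0.15^2 = 0.0225
Step 4: Sum = 7.1289 + 3.2761 + 0.0225 = 10.4275
Step 5: Delta E = sqrt(10.4275) = 3.23

3.23 Delta E


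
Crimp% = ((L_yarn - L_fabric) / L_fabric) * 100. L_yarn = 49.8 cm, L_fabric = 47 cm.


Formula: Crimp% = ((L_yarn - L_fabric) / L_fabric) * 100
Step 1: Extension = 49.8 - 47 = 2.8 cm
Step 2: Crimp% = (2.8 / 47) * 100
Step 3: Crimp% = 0.059574 * 100 = 5.9574% ≈ 6.0%

6.0%


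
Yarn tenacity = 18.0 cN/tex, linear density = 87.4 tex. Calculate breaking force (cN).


Formula: Breaking force = Tenacity * Linear density
F = 18.0 cN/tex * 87.4 tex
F = 1573.20 cN

1573.20 cN


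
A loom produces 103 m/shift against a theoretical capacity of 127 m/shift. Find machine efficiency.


Formula: Efficiency% = (Actual output / Theoretical output) * 100
Efficiency% = (103 / 127) * 100
Efficiency% = 0.811024 * 100 = 81.1024% ≈ 81.1%

81.1%


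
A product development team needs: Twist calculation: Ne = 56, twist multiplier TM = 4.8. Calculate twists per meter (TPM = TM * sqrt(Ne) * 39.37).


Formula: TPM = TM * sqrt(Ne) * 39.37
Step 1: sqrt(Ne) = sqrt(56) = 7.4833
Step 2: TM * sqrt(Ne) = 4.8 * 7.4833 = 35.9198
Step 3: TPM = 35.9198 * 39.37 = 1414 twists/m

1414 twists/m


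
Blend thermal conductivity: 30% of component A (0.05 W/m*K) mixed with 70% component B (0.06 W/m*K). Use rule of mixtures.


Formula: Blend property = (fraction_A * property_A) + (fraction_B * property_B)
Step 1: Contribution A = 30/100 * 0.05 W/m*K = 0.015 W/m*K
Step 2: Contribution B = 70/100 * 0.06 W/m*K = 0.042 W/m*K
Step 3: Blend thermal conductivity = 0.015 + 0.042 = 0.057 W/m*K

0.057 W/m*K


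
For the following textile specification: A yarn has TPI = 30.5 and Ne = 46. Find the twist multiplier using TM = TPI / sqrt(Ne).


Formula: TM = TPI / sqrt(Ne)
Step 1: sqrt(Ne) = sqrt(46) = 6.7823
Step 2: TM = 30.5 / 6.7823 = 4.50

4.50 TM


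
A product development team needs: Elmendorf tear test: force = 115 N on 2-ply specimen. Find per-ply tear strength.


Formula: Per-ply strength = Total force / Number of plies
Per-ply = 115 N / 2
Per-ply = 57.5 N

57.5 N


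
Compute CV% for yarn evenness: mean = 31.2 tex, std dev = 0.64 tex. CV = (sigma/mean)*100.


Formula: CV% = (standard deviation / mean) * 100
Step 1: Ratio = 0.64 / 31.2 = 0.020513
Step 2: CV% = 0.020513 * 100 = 2.0513% ≈ 2.1%

2.1%


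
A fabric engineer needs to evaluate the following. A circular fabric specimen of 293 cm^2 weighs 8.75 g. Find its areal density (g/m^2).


Formula: GSM = mass_g / area_m2
Step 1: Convert area: 293 cm^2 = 293 / 10000 = 0.0293 m^2
Step 2: GSM = 8.75 g / 0.0293 m^2 = 298.6 g/m^2

298.6 g/m^2


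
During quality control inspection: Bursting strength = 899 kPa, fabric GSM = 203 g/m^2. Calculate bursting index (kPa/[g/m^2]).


Formula: Bursting Index = Bursting Strength / Fabric GSM
BI = 899 kPa / 203 g/m^2
BI = 4.429 kPa/(g/m^2)

4.429 kPa/(g/m^2)


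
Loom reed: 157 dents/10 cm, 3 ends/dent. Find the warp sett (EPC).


Formula: EPC = (dents per 10 cm * ends per dent) / 10
Step 1: Total ends per 10 cm = 157 * 3 = 471
Step 2: EPC = 471 / 10 = 47.1 ends/cm

47.1 ends/cm


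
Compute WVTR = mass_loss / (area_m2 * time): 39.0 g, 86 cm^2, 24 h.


Formula: WVTR = mass_loss / (area * time)
Step 1: Convert area: 86 cm^2 = 0.0086 m^2
Step 2: WVTR = 39.0 g / (0.0086 m^2 * 24 h)
Step 3: WVTR = 39.0 / 0.2064 = 189.0 g/m^2/h

189.0 g/m^2/h


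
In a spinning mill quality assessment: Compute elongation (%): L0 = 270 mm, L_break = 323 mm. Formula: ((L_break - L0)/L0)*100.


Formula: Elongation (%) = ((L_break - L0) / L0) * 100
Step 1: Extension = 323 - 270 = 53 mm
Step 2: Elongation = (53 / 270) * 100
Step 3: Elongation = 0.196296 * 100 = 19.6296% ≈ 19.6%

19.6%


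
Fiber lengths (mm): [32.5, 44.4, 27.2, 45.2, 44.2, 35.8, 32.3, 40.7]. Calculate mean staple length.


Formula: Mean = sum of lengths / count
Sum = 32.5 + 44.4 + 27.2 + 45.2 + 44.2 + 35.8 + 32.3 + 40.7
Sum = 302.3 mm
Mean = 302.3 / 8 = 37.79 mm

37.79 mm


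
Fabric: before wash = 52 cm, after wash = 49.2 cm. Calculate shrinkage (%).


Formula: Shrinkage% = ((L_before - L_after) / L_before) * 100
Step 1: Shrinkage = 52 - 49.2 = 2.8 cm
Step 2: Shrinkage% = (2.8 / 52) * 100
Step 3: Shrinkage% = 0.053846 * 100 = 5.3846% ≈ 5.4%

5.4%


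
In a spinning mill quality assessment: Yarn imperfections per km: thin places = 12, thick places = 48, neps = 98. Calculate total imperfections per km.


Formula: Total = thin places + thick places + neps
Total = 12 + 48 + 98
Total = 158 imperfections/km

158 imperfections/km


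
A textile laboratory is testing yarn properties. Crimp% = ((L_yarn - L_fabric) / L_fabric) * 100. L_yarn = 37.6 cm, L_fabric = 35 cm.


Formula: Crimp% = ((L_yarn - L_fabric) / L_fabric) * 100
Step 1: Extension = 37.6 - 35 = 2.6 cm
Step 2: Crimp% = (2.6 / 35) * 100
Step 3: Crimp% = 0.074286 * 100 = 7.4286% ≈ 7.4%

7.4%


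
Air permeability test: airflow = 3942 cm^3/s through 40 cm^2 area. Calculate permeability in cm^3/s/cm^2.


Formula: Air Permeability = Airflow / Test Area
AP = 3942 cm^3/s / 40 cm^2
AP = 98.6 cm^3/s/cm^2

98.6 cm^3/s/cm^2


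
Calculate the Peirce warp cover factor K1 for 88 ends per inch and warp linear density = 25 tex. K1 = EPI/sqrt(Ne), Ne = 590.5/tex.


Formula: K1 = EPI / sqrt(Ne), with Ne = 590.5 / tex_warp
Step 1: Ne = 590.5 / 25 = 23.62
Step 2: sqrt(Ne) = sqrt(23.62) = 4.86
Step 3: K1 = 88 / 4.86 = 18.1

18.1


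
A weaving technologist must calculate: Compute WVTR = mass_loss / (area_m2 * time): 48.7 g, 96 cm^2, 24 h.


Formula: WVTR = mass_loss / (area * time)
Step 1: Convert area: 96 cm^2 = 0.0096 m^2
Step 2: WVTR = 48.7 g / (0.0096 m^2 * 24 h)
Step 3: WVTR = 48.7 / 0.2304 = 211.4 g/m^2/h

211.4 g/m^2/h


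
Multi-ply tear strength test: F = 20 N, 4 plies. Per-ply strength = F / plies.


Formula: Per-ply strength = Total force / Number of plies
Per-ply = 20 N / 4
Per-ply = 5 N

5 N


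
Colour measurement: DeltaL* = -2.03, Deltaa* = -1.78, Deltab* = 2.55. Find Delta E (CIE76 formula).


Formula: Delta E = sqrt(dL*^2 + da*^2 + db*^2)
Step 1: dL*^2 = (-2.03)^2 = 4.1209
Step 2: da*^2 = (-1.78)^2 = 3.1684
Step 3: db*^2 = 2.55^2 = 6.5025
Step 4: Sum = 4.1209 + 3.1684 + 6.5025 = 13.7918
Step 5: Delta E = sqrt(13.7918) = 3.71

3.71 Delta E


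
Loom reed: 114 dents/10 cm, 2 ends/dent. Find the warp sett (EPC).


Formula: EPC = (dents per 10 cm * ends per dent) / 10
Step 1: Total ends per 10 cm = 114 * 2 = 228
Step 2: EPC = 228 / 10 = 22.8 ends/cm

22.8 ends/cm


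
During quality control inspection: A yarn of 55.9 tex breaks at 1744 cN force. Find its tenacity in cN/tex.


Formula: Tenacity = Breaking force / Linear density
Tenacity = 1744 cN / 55.9 tex
Tenacity = 31.20 cN/tex

31.20 cN/tex


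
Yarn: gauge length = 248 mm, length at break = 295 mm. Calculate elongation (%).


Formula: Elongation (%) = ((L_break - L0) / L0) * 100
Step 1: Extension = 295 - 248 = 47 mm
Step 2: Elongation = (47 / 248) * 100
Step 3: Elongation = 0.189516 * 100 = 18.9516% ≈ 19.0%

19.0%


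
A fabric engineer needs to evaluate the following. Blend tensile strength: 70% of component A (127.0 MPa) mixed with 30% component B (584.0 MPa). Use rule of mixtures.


Formula: Blend property = (fraction_A * property_A) + (fraction_B * property_B)
Step 1: Contribution A = 70/100 * 127.0 MPa = 88.9 MPa
Step 2: Contribution B = 30/100 * 584.0 MPa = 175.2 MPa
Step 3: Blend tensile strength = 88.9 + 175.2 = 264.1 MPa

264.1 MPa
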